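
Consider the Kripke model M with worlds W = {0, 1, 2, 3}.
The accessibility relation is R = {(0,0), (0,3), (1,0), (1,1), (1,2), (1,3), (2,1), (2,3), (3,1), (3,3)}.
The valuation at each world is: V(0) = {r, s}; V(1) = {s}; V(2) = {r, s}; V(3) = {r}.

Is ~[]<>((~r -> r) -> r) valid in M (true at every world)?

No

Let φ = ~[]<>((~r -> r) -> r). Evaluate φ at each world:
  0 (successors {0, 3}): φ is false.
  1 (successors {0, 1, 2, 3}): φ is false.
  2 (successors {1, 3}): φ is false.
  3 (successors {1, 3}): φ is false.
Detail at 0 (counterexample):
  At 0: []<>((~r -> r) -> r) is true, so ~[]<>((~r -> r) -> r) is false.
    At 0: []<>((~r -> r) -> r) requires <>((~r -> r) -> r) at every successor {0, 3}.
      At 0: <>((~r -> r) -> r) is true.
      At 3: <>((~r -> r) -> r) is true.
    So []<>((~r -> r) -> r) is true at 0.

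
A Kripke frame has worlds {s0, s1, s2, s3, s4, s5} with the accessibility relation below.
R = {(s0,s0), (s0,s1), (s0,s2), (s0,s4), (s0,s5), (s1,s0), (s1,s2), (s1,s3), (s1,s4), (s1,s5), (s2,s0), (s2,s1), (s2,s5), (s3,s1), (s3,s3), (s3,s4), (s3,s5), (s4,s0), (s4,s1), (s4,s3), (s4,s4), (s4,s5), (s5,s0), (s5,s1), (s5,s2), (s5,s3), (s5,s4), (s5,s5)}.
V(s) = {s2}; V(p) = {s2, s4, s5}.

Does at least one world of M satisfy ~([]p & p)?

Yes

Recall that []ψ holds at a world iff ψ holds at every accessible world, and <>ψ holds iff ψ holds at some accessible world.
Let φ = ~([]p & p). Evaluate φ at each world:
  s0 (successors {s0, s1, s2, s4, s5}): φ is true.
  s1 (successors {s0, s2, s3, s4, s5}): φ is true.
  s2 (successors {s0, s1, s5}): φ is true.
  s3 (successors {s1, s3, s4, s5}): φ is true.
  s4 (successors {s0, s1, s3, s4, s5}): φ is true.
  s5 (successors {s0, s1, s2, s3, s4, s5}): φ is true.
Detail at s0 (witness):
  At s0: []p & p is false, so ~([]p & p) is true.
    At s0: []p is false, p is false, so []p & p is false.
      At s0: []p requires p at every successor {s0, s1, s2, s4, s5}.
        p fails at s0, so []p is false at s0.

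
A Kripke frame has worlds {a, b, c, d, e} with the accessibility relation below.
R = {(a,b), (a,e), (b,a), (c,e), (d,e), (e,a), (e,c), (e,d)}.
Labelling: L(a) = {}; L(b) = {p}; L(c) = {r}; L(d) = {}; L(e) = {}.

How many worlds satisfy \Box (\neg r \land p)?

Let φ = \Box (\neg r \land p). Evaluate φ at each world:
  a (successors {b, e}): φ is false.
  b (successors {a}): φ is false.
  c (successors {e}): φ is false.
  d (successors {e}): φ is false.
  e (successors {a, c, d}): φ is false.
For instance, at d:
  At d: \Box (\neg r \land p) requires \neg r \land p at every successor {e}.
    \neg r \land p fails at e, so \Box (\neg r \land p) is false at d.
Satisfying worlds: none.

0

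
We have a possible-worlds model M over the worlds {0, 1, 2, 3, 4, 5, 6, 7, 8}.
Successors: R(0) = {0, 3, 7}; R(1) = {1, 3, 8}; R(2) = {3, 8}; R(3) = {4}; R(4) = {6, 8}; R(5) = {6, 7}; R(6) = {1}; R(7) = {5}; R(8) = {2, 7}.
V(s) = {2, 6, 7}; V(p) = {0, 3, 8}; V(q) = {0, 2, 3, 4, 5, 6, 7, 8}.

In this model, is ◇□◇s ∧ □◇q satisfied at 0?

Recall that □ψ holds at a world iff ψ holds at every accessible world, and ◇ψ holds iff ψ holds at some accessible world.
At 0: ◇□◇s is true, □◇q is true, so ◇□◇s ∧ □◇q is true.
  At 0: ◇□◇s requires □◇s at some successor in {0, 3, 7}.
    □◇s holds at 3, so ◇□◇s is true at 0.
      At 3: □◇s requires ◇s at every successor {4}.
        At 4: ◇s is true.
      So □◇s is true at 3.
  At 0: □◇q requires ◇q at every successor {0, 3, 7}.
      At 0: ◇q requires q at some successor in {0, 3, 7}.
        q holds at 0, so ◇q is true at 0.
      At 3: ◇q requires q at some successor in {4}.
        q holds at 4, so ◇q is true at 3.
      At 7: ◇q requires q at some successor in {5}.
        q holds at 5, so ◇q is true at 7.
  So □◇q is true at 0.

Yes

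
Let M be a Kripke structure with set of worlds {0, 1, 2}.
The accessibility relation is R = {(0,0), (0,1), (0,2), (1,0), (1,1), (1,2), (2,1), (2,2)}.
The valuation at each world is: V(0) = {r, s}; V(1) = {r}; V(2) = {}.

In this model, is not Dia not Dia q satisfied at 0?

At 0: Dia not Dia q is true, so not Dia not Dia q is false.
  At 0: Dia not Dia q requires not Dia q at some successor in {0, 1, 2}.
    not Dia q holds at 0, so Dia not Dia q is true at 0.
      At 0: Dia q is false, so not Dia q is true.

No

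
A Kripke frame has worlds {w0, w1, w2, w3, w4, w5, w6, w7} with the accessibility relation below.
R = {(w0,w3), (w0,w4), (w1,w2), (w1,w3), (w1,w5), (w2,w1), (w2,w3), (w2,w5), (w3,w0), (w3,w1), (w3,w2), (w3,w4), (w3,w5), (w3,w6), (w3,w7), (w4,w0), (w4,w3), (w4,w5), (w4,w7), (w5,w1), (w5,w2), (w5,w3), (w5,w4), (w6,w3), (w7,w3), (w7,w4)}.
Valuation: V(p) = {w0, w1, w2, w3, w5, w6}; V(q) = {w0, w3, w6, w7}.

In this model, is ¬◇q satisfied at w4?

No

Recall that ◇ψ holds at a world iff ψ holds at some accessible world.
At w4: ◇q is true, so ¬◇q is false.
  At w4: ◇q requires q at some successor in {w0, w3, w5, w7}.
    q holds at w0, so ◇q is true at w4.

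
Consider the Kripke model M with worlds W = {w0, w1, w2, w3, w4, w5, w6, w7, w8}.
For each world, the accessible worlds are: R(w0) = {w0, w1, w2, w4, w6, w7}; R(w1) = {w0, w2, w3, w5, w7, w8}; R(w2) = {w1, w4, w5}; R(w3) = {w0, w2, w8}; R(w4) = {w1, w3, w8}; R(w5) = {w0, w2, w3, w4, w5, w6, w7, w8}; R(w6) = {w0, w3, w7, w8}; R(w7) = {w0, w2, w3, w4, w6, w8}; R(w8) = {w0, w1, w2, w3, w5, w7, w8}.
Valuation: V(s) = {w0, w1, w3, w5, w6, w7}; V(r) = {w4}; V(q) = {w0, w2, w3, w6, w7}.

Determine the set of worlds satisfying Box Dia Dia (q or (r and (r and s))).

Let φ = Box Dia Dia (q or (r and (r and s))). Evaluate φ at each world:
  w0 (successors {w0, w1, w2, w4, w6, w7}): φ is true.
  w1 (successors {w0, w2, w3, w5, w7, w8}): φ is true.
  w2 (successors {w1, w4, w5}): φ is true.
  w3 (successors {w0, w2, w8}): φ is true.
  w4 (successors {w1, w3, w8}): φ is true.
  w5 (successors {w0, w2, w3, w4, w5, w6, w7, w8}): φ is true.
  w6 (successors {w0, w3, w7, w8}): φ is true.
  w7 (successors {w0, w2, w3, w4, w6, w8}): φ is true.
  w8 (successors {w0, w1, w2, w3, w5, w7, w8}): φ is true.
For instance, at w5:
  At w5: Box Dia Dia (q or (r and (r and s))) requires Dia Dia (q or (r and (r and s))) at every successor {w0, w2, w3, w4, w5, w6, w7, w8}.
    At w0: Dia Dia (q or (r and (r and s))) is true.
    At w2: Dia Dia (q or (r and (r and s))) is true.
    At w3: Dia Dia (q or (r and (r and s))) is true.
    At w4: Dia Dia (q or (r and (r and s))) is true.
    At w5: Dia Dia (q or (r and (r and s))) is true.
    At w6: Dia Dia (q or (r and (r and s))) is true.
    At w7: Dia Dia (q or (r and (r and s))) is true.
    At w8: Dia Dia (q or (r and (r and s))) is true.
  So Box Dia Dia (q or (r and (r and s))) is true at w5.
Satisfying worlds: {w0, w1, w2, w3, w4, w5, w6, w7, w8}

w0, w1, w2, w3, w4, w5, w6, w7, w8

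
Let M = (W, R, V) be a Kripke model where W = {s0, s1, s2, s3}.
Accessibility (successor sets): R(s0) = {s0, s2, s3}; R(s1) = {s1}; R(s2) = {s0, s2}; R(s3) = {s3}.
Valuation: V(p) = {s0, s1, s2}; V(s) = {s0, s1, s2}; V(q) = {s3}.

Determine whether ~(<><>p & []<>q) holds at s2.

Yes

At s2: <><>p & []<>q is false, so ~(<><>p & []<>q) is true.
  At s2: <><>p is true, []<>q is false, so <><>p & []<>q is false.
    At s2: <><>p requires <>p at some successor in {s0, s2}.
      <>p holds at s0, so <><>p is true at s2.
    At s2: []<>q requires <>q at every successor {s0, s2}.
      <>q fails at s2, so []<>q is false at s2.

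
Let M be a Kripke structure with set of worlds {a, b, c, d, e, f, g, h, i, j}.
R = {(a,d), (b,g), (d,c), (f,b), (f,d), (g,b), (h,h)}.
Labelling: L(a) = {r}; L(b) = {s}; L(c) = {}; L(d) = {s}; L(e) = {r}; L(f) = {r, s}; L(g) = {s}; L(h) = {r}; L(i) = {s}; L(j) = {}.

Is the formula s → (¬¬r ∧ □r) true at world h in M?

Recall that □ψ holds at a world iff ψ holds at every accessible world, and ◇ψ holds iff ψ holds at some accessible world.
At h: s is false, ¬¬r ∧ □r is true, so s → (¬¬r ∧ □r) is true.
  At h: ¬¬r is true, □r is true, so ¬¬r ∧ □r is true.
    At h: □r requires r at every successor {h}.
      At h: r is true.
    So □r is true at h.

Yes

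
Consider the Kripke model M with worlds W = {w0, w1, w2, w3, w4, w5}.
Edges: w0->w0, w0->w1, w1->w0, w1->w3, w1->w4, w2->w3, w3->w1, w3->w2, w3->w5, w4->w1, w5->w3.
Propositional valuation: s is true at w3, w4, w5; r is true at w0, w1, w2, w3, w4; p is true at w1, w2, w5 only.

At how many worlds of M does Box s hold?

Let φ = Box s. Evaluate φ at each world:
  w0 (successors {w0, w1}): φ is false.
  w1 (successors {w0, w3, w4}): φ is false.
  w2 (successors {w3}): φ is true.
  w3 (successors {w1, w2, w5}): φ is false.
  w4 (successors {w1}): φ is false.
  w5 (successors {w3}): φ is true.
For instance, at w5:
  At w5: Box s requires s at every successor {w3}.
    At w3: s is true.
  So Box s is true at w5.
Satisfying worlds: {w2, w5}

2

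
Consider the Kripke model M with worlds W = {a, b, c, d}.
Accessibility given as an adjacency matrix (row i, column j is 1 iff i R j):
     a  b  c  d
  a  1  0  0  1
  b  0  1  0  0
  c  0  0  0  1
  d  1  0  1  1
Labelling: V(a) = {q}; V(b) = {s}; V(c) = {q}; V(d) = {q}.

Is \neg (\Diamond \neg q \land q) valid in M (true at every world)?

Yes

Recall that \Diamond ψ holds at a world iff ψ holds at some accessible world.
Let φ = \neg (\Diamond \neg q \land q). Evaluate φ at each world:
  a (successors {a, d}): φ is true.
  b (successors {b}): φ is true.
  c (successors {d}): φ is true.
  d (successors {a, c, d}): φ is true.
For instance, at d:
  At d: \Diamond \neg q \land q is false, so \neg (\Diamond \neg q \land q) is true.
    At d: \Diamond \neg q is false, q is true, so \Diamond \neg q \land q is false.
      At d: \Diamond \neg q requires \neg q at some successor in {a, c, d}.
        At a: \neg q is false.
        At c: \neg q is false.
        At d: \neg q is false.
      So \Diamond \neg q is false at d.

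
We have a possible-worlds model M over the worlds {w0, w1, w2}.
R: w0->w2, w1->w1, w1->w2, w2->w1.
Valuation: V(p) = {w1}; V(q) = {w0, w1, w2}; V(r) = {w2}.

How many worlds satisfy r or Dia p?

Let φ = r or Dia p. Evaluate φ at each world:
  w0 (successors {w2}): φ is false.
  w1 (successors {w1, w2}): φ is true.
  w2 (successors {w1}): φ is true.
For instance, at w1:
  At w1: r is false, Dia p is true, so r or Dia p is true.
    At w1: Dia p requires p at some successor in {w1, w2}.
      p holds at w1, so Dia p is true at w1.
Satisfying worlds: {w1, w2}

2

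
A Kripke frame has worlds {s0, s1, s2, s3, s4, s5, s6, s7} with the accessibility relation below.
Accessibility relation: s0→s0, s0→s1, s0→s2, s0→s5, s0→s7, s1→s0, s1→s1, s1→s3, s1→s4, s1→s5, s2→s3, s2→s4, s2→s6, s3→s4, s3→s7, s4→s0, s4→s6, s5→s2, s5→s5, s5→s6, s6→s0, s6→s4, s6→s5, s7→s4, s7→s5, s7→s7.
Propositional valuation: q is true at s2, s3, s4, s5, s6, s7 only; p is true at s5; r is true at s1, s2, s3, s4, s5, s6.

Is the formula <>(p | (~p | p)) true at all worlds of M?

Recall that <>ψ holds at a world iff ψ holds at some accessible world.
Let φ = <>(p | (~p | p)). Evaluate φ at each world:
  s0 (successors {s0, s1, s2, s5, s7}): φ is true.
  s1 (successors {s0, s1, s3, s4, s5}): φ is true.
  s2 (successors {s3, s4, s6}): φ is true.
  s3 (successors {s4, s7}): φ is true.
  s4 (successors {s0, s6}): φ is true.
  s5 (successors {s2, s5, s6}): φ is true.
  s6 (successors {s0, s4, s5}): φ is true.
  s7 (successors {s4, s5, s7}): φ is true.
For instance, at s4:
  At s4: <>(p | (~p | p)) requires p | (~p | p) at some successor in {s0, s6}.
    p | (~p | p) holds at s0, so <>(p | (~p | p)) is true at s4.

Yes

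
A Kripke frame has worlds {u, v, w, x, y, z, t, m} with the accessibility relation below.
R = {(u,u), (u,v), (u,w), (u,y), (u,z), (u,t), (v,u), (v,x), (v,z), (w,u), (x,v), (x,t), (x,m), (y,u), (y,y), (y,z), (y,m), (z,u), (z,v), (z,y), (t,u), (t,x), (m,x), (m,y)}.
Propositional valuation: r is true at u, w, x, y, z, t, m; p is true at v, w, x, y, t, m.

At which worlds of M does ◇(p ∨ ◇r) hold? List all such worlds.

u, v, w, x, y, z, t, m

Let φ = ◇(p ∨ ◇r). Evaluate φ at each world:
  u (successors {u, v, w, y, z, t}): φ is true.
  v (successors {u, x, z}): φ is true.
  w (successors {u}): φ is true.
  x (successors {v, t, m}): φ is true.
  y (successors {u, y, z, m}): φ is true.
  z (successors {u, v, y}): φ is true.
  t (successors {u, x}): φ is true.
  m (successors {x, y}): φ is true.
For instance, at x:
  At x: ◇(p ∨ ◇r) requires p ∨ ◇r at some successor in {v, t, m}.
    p ∨ ◇r holds at v, so ◇(p ∨ ◇r) is true at x.
      At v: p is true, ◇r is true, so p ∨ ◇r is true.
Satisfying worlds: {u, v, w, x, y, z, t, m}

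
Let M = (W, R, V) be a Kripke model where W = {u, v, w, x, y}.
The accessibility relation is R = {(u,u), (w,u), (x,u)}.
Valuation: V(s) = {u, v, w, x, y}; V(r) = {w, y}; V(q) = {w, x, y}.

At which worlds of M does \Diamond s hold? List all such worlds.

Let φ = \Diamond s. Evaluate φ at each world:
  u (successors {u}): φ is true.
  v (successors ∅): φ is false.
  w (successors {u}): φ is true.
  x (successors {u}): φ is true.
  y (successors ∅): φ is false.
For instance, at x:
  At x: \Diamond s requires s at some successor in {u}.
    s holds at u, so \Diamond s is true at x.
Satisfying worlds: {u, w, x}

u, w, x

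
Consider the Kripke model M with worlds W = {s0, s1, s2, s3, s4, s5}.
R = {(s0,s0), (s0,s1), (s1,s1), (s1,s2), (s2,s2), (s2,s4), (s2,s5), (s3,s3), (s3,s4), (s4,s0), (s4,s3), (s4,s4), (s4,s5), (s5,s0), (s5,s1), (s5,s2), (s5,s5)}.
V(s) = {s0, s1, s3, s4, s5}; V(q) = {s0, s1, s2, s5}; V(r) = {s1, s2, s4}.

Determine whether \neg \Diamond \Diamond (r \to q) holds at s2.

At s2: \Diamond \Diamond (r \to q) is true, so \neg \Diamond \Diamond (r \to q) is false.
  At s2: \Diamond \Diamond (r \to q) requires \Diamond (r \to q) at some successor in {s2, s4, s5}.
    \Diamond (r \to q) holds at s2, so \Diamond \Diamond (r \to q) is true at s2.
      At s2: \Diamond (r \to q) requires r \to q at some successor in {s2, s4, s5}.
        r \to q holds at s2, so \Diamond (r \to q) is true at s2.

No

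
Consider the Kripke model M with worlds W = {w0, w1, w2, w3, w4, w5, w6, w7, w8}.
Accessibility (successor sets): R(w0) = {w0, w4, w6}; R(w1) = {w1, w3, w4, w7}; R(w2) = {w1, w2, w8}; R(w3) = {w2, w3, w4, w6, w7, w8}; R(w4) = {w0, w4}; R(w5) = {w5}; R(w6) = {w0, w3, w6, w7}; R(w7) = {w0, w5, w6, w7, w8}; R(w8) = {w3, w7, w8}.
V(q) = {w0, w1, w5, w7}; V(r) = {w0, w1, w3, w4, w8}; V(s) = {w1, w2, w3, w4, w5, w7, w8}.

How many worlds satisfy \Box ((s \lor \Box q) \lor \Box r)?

4

Let φ = \Box ((s \lor \Box q) \lor \Box r). Evaluate φ at each world:
  w0 (successors {w0, w4, w6}): φ is false.
  w1 (successors {w1, w3, w4, w7}): φ is true.
  w2 (successors {w1, w2, w8}): φ is true.
  w3 (successors {w2, w3, w4, w6, w7, w8}): φ is false.
  w4 (successors {w0, w4}): φ is false.
  w5 (successors {w5}): φ is true.
  w6 (successors {w0, w3, w6, w7}): φ is false.
  w7 (successors {w0, w5, w6, w7, w8}): φ is false.
  w8 (successors {w3, w7, w8}): φ is true.
For instance, at w1:
  At w1: \Box ((s \lor \Box q) \lor \Box r) requires (s \lor \Box q) \lor \Box r at every successor {w1, w3, w4, w7}.
    At w1: (s \lor \Box q) \lor \Box r is true.
    At w3: (s \lor \Box q) \lor \Box r is true.
    At w4: (s \lor \Box q) \lor \Box r is true.
    At w7: (s \lor \Box q) \lor \Box r is true.
  So \Box ((s \lor \Box q) \lor \Box r) is true at w1.
Satisfying worlds: {w1, w2, w5, w8}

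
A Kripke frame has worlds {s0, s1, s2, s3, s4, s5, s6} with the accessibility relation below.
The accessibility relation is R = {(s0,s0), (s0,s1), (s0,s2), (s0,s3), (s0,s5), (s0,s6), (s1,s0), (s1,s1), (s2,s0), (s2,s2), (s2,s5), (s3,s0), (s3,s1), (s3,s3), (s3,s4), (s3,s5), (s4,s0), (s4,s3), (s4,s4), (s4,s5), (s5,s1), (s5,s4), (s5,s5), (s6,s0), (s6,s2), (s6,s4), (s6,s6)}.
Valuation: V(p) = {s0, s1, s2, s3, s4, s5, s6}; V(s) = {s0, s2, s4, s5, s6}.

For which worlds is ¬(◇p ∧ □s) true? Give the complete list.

s0, s1, s3, s4, s5

Let φ = ¬(◇p ∧ □s). Evaluate φ at each world:
  s0 (successors {s0, s1, s2, s3, s5, s6}): φ is true.
  s1 (successors {s0, s1}): φ is true.
  s2 (successors {s0, s2, s5}): φ is false.
  s3 (successors {s0, s1, s3, s4, s5}): φ is true.
  s4 (successors {s0, s3, s4, s5}): φ is true.
  s5 (successors {s1, s4, s5}): φ is true.
  s6 (successors {s0, s2, s4, s6}): φ is false.
For instance, at s4:
  At s4: ◇p ∧ □s is false, so ¬(◇p ∧ □s) is true.
    At s4: ◇p is true, □s is false, so ◇p ∧ □s is false.
      At s4: ◇p requires p at some successor in {s0, s3, s4, s5}.
        p holds at s0, so ◇p is true at s4.
      At s4: □s requires s at every successor {s0, s3, s4, s5}.
        s fails at s3, so □s is false at s4.
Satisfying worlds: {s0, s1, s3, s4, s5}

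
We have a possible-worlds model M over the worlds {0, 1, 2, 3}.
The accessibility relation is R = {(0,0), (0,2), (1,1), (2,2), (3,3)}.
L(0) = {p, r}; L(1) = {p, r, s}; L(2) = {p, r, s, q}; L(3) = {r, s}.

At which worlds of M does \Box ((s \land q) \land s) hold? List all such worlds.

2

Recall that \Box ψ holds at a world iff ψ holds at every accessible world, and \Diamond ψ holds iff ψ holds at some accessible world.
Let φ = \Box ((s \land q) \land s). Evaluate φ at each world:
  0 (successors {0, 2}): φ is false.
  1 (successors {1}): φ is false.
  2 (successors {2}): φ is true.
  3 (successors {3}): φ is false.
For instance, at 1:
  At 1: \Box ((s \land q) \land s) requires (s \land q) \land s at every successor {1}.
    (s \land q) \land s fails at 1, so \Box ((s \land q) \land s) is false at 1.
Satisfying worlds: {2}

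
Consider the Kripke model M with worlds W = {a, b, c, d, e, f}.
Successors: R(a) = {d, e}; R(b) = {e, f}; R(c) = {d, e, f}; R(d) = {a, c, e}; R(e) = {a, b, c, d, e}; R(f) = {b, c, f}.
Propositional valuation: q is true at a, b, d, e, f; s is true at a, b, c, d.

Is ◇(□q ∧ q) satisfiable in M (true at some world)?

Yes

Recall that □ψ holds at a world iff ψ holds at every accessible world, and ◇ψ holds iff ψ holds at some accessible world.
Let φ = ◇(□q ∧ q). Evaluate φ at each world:
  a (successors {d, e}): φ is false.
  b (successors {e, f}): φ is false.
  c (successors {d, e, f}): φ is false.
  d (successors {a, c, e}): φ is true.
  e (successors {a, b, c, d, e}): φ is true.
  f (successors {b, c, f}): φ is true.
Detail at d (witness):
  At d: ◇(□q ∧ q) requires □q ∧ q at some successor in {a, c, e}.
    □q ∧ q holds at a, so ◇(□q ∧ q) is true at d.
      At a: □q is true, q is true, so □q ∧ q is true.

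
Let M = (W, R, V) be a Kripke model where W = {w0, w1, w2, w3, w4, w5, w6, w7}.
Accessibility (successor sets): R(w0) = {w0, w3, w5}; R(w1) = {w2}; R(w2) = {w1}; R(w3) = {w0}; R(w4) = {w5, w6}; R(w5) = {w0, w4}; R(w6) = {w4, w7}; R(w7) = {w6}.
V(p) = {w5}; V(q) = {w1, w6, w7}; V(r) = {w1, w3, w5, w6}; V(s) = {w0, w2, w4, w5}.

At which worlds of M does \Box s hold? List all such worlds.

Let φ = \Box s. Evaluate φ at each world:
  w0 (successors {w0, w3, w5}): φ is false.
  w1 (successors {w2}): φ is true.
  w2 (successors {w1}): φ is false.
  w3 (successors {w0}): φ is true.
  w4 (successors {w5, w6}): φ is false.
  w5 (successors {w0, w4}): φ is true.
  w6 (successors {w4, w7}): φ is false.
  w7 (successors {w6}): φ is false.
For instance, at w3:
  At w3: \Box s requires s at every successor {w0}.
    At w0: s is true.
  So \Box s is true at w3.
Satisfying worlds: {w1, w3, w5}

w1, w3, w5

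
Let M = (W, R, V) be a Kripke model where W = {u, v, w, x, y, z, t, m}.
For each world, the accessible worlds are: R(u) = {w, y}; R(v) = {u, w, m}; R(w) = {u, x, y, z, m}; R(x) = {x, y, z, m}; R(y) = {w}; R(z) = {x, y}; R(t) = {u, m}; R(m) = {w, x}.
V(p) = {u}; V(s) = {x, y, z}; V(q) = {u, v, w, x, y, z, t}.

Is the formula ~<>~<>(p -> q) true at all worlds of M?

Yes

Let φ = ~<>~<>(p -> q). Evaluate φ at each world:
  u (successors {w, y}): φ is true.
  v (successors {u, w, m}): φ is true.
  w (successors {u, x, y, z, m}): φ is true.
  x (successors {x, y, z, m}): φ is true.
  y (successors {w}): φ is true.
  z (successors {x, y}): φ is true.
  t (successors {u, m}): φ is true.
  m (successors {w, x}): φ is true.
For instance, at w:
  At w: <>~<>(p -> q) is false, so ~<>~<>(p -> q) is true.
    At w: <>~<>(p -> q) requires ~<>(p -> q) at some successor in {u, x, y, z, m}.
      At u: ~<>(p -> q) is false.
      At x: ~<>(p -> q) is false.
      At y: ~<>(p -> q) is false.
      At z: ~<>(p -> q) is false.
      At m: ~<>(p -> q) is false.
    So <>~<>(p -> q) is false at w.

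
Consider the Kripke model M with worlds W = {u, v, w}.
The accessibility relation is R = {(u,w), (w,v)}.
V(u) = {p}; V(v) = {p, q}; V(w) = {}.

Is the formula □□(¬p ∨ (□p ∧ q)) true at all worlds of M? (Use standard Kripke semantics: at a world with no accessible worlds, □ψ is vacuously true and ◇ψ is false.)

Yes

Let φ = □□(¬p ∨ (□p ∧ q)). Evaluate φ at each world:
  u (successors {w}): φ is true.
  v (successors ∅): φ is true.
  w (successors {v}): φ is true.
For instance, at w:
  At w: □□(¬p ∨ (□p ∧ q)) requires □(¬p ∨ (□p ∧ q)) at every successor {v}.
      At v: no accessible worlds, so □(¬p ∨ (□p ∧ q)) holds vacuously.
  So □□(¬p ∨ (□p ∧ q)) is true at w.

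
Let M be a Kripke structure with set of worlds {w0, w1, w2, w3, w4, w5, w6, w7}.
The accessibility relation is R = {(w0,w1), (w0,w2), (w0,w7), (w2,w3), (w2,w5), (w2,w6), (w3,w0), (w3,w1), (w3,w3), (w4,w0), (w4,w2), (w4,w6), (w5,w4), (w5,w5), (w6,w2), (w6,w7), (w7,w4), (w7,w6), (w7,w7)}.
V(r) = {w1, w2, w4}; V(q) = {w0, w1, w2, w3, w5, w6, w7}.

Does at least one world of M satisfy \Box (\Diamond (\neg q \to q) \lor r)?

Let φ = \Box (\Diamond (\neg q \to q) \lor r). Evaluate φ at each world:
  w0 (successors {w1, w2, w7}): φ is true.
  w1 (successors ∅): φ is true.
  w2 (successors {w3, w5, w6}): φ is true.
  w3 (successors {w0, w1, w3}): φ is true.
  w4 (successors {w0, w2, w6}): φ is true.
  w5 (successors {w4, w5}): φ is true.
  w6 (successors {w2, w7}): φ is true.
  w7 (successors {w4, w6, w7}): φ is true.
Detail at w0 (witness):
  At w0: \Box (\Diamond (\neg q \to q) \lor r) requires \Diamond (\neg q \to q) \lor r at every successor {w1, w2, w7}.
      At w1: \Diamond (\neg q \to q) is false, r is true, so \Diamond (\neg q \to q) \lor r is true.
      At w2: \Diamond (\neg q \to q) is true, r is true, so \Diamond (\neg q \to q) \lor r is true.
      At w7: \Diamond (\neg q \to q) is true, r is false, so \Diamond (\neg q \to q) \lor r is true.
  So \Box (\Diamond (\neg q \to q) \lor r) is true at w0.

Yes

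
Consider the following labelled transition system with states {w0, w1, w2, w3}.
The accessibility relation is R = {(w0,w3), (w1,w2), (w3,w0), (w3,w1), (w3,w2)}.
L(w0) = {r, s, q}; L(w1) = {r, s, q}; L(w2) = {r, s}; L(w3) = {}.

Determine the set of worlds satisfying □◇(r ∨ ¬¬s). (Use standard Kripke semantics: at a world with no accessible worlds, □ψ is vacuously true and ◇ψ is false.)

Recall that □ψ holds at a world iff ψ holds at every accessible world, and ◇ψ holds iff ψ holds at some accessible world.
Let φ = □◇(r ∨ ¬¬s). Evaluate φ at each world:
  w0 (successors {w3}): φ is true.
  w1 (successors {w2}): φ is false.
  w2 (successors ∅): φ is true.
  w3 (successors {w0, w1, w2}): φ is false.
For instance, at w0:
  At w0: □◇(r ∨ ¬¬s) requires ◇(r ∨ ¬¬s) at every successor {w3}.
      At w3: ◇(r ∨ ¬¬s) requires r ∨ ¬¬s at some successor in {w0, w1, w2}.
        r ∨ ¬¬s holds at w0, so ◇(r ∨ ¬¬s) is true at w3.
  So □◇(r ∨ ¬¬s) is true at w0.
Satisfying worlds: {w0, w2}

w0, w2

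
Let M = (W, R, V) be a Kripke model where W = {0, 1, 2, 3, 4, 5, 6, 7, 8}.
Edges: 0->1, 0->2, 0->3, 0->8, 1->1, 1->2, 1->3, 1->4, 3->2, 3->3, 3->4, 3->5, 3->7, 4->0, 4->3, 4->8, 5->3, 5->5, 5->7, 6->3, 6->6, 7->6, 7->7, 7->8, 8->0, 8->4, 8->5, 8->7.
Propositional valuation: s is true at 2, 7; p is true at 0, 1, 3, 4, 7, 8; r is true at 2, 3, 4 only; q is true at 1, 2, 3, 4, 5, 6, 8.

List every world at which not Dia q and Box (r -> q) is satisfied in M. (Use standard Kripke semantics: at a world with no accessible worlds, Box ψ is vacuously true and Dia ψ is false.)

2

Recall that Box ψ holds at a world iff ψ holds at every accessible world, and Dia ψ holds iff ψ holds at some accessible world.
Let φ = not Dia q and Box (r -> q). Evaluate φ at each world:
  0 (successors {1, 2, 3, 8}): φ is false.
  1 (successors {1, 2, 3, 4}): φ is false.
  2 (successors ∅): φ is true.
  3 (successors {2, 3, 4, 5, 7}): φ is false.
  4 (successors {0, 3, 8}): φ is false.
  5 (successors {3, 5, 7}): φ is false.
  6 (successors {3, 6}): φ is false.
  7 (successors {6, 7, 8}): φ is false.
  8 (successors {0, 4, 5, 7}): φ is false.
For instance, at 0:
  At 0: not Dia q is false, Box (r -> q) is true, so not Dia q and Box (r -> q) is false.
    At 0: Dia q is true, so not Dia q is false.
      At 0: Dia q requires q at some successor in {1, 2, 3, 8}.
        q holds at 1, so Dia q is true at 0.
    At 0: Box (r -> q) requires r -> q at every successor {1, 2, 3, 8}.
      At 1: r -> q is true.
      At 2: r -> q is true.
      At 3: r -> q is true.
      At 8: r -> q is true.
    So Box (r -> q) is true at 0.
Satisfying worlds: {2}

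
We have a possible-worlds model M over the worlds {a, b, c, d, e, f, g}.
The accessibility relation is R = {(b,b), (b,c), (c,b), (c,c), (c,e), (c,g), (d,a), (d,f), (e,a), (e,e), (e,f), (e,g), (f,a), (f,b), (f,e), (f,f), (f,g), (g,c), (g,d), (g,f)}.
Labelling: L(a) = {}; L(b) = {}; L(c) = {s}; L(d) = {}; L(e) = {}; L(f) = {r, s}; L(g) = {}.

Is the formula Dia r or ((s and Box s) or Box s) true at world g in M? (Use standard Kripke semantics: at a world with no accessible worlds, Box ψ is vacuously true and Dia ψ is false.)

Recall that Box ψ holds at a world iff ψ holds at every accessible world, and Dia ψ holds iff ψ holds at some accessible world.
At g: Dia r is true, (s and Box s) or Box s is false, so Dia r or ((s and Box s) or Box s) is true.
  At g: Dia r requires r at some successor in {c, d, f}.
    r holds at f, so Dia r is true at g.
  At g: s and Box s is false, Box s is false, so (s and Box s) or Box s is false.
    At g: s is false, Box s is false, so s and Box s is false.
      At g: Box s requires s at every successor {c, d, f}.
        s fails at d, so Box s is false at g.
    At g: Box s requires s at every successor {c, d, f}.
      s fails at d, so Box s is false at g.

Yes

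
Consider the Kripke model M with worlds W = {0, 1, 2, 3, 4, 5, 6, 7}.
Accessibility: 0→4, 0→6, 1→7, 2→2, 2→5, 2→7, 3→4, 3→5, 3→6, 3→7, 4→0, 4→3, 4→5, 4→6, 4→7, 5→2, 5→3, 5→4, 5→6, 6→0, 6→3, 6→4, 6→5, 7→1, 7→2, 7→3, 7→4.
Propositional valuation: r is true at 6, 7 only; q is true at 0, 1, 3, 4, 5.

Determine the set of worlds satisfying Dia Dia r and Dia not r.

Let φ = Dia Dia r and Dia not r. Evaluate φ at each world:
  0 (successors {4, 6}): φ is true.
  1 (successors {7}): φ is false.
  2 (successors {2, 5, 7}): φ is true.
  3 (successors {4, 5, 6, 7}): φ is true.
  4 (successors {0, 3, 5, 6, 7}): φ is true.
  5 (successors {2, 3, 4, 6}): φ is true.
  6 (successors {0, 3, 4, 5}): φ is true.
  7 (successors {1, 2, 3, 4}): φ is true.
For instance, at 5:
  At 5: Dia Dia r is true, Dia not r is true, so Dia Dia r and Dia not r is true.
    At 5: Dia Dia r requires Dia r at some successor in {2, 3, 4, 6}.
      Dia r holds at 2, so Dia Dia r is true at 5.
    At 5: Dia not r requires not r at some successor in {2, 3, 4, 6}.
      not r holds at 2, so Dia not r is true at 5.
Satisfying worlds: {0, 2, 3, 4, 5, 6, 7}

0, 2, 3, 4, 5, 6, 7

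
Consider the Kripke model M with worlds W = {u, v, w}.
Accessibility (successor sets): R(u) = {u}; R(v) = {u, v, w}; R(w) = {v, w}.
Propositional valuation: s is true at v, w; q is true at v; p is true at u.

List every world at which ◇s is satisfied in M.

v, w

Let φ = ◇s. Evaluate φ at each world:
  u (successors {u}): φ is false.
  v (successors {u, v, w}): φ is true.
  w (successors {v, w}): φ is true.
For instance, at w:
  At w: ◇s requires s at some successor in {v, w}.
    s holds at v, so ◇s is true at w.
Satisfying worlds: {v, w}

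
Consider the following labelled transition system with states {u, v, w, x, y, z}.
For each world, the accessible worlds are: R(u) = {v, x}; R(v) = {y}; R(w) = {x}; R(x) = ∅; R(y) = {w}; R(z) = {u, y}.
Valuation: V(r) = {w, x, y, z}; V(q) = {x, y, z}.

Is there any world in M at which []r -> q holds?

Recall that []ψ holds at a world iff ψ holds at every accessible world, and <>ψ holds iff ψ holds at some accessible world.
Let φ = []r -> q. Evaluate φ at each world:
  u (successors {v, x}): φ is true.
  v (successors {y}): φ is false.
  w (successors {x}): φ is false.
  x (successors ∅): φ is true.
  y (successors {w}): φ is true.
  z (successors {u, y}): φ is true.
Detail at u (witness):
  At u: []r is false, q is false, so []r -> q is true.
    At u: []r requires r at every successor {v, x}.
      r fails at v, so []r is false at u.

Yes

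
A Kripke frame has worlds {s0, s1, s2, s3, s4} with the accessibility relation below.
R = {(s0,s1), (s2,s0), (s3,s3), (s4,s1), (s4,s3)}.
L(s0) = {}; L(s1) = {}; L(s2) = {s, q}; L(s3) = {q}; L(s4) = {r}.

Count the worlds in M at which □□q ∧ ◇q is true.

2

Let φ = □□q ∧ ◇q. Evaluate φ at each world:
  s0 (successors {s1}): φ is false.
  s1 (successors ∅): φ is false.
  s2 (successors {s0}): φ is false.
  s3 (successors {s3}): φ is true.
  s4 (successors {s1, s3}): φ is true.
For instance, at s3:
  At s3: □□q is true, ◇q is true, so □□q ∧ ◇q is true.
    At s3: □□q requires □q at every successor {s3}.
      At s3: □q is true.
    So □□q is true at s3.
    At s3: ◇q requires q at some successor in {s3}.
      q holds at s3, so ◇q is true at s3.
Satisfying worlds: {s3, s4}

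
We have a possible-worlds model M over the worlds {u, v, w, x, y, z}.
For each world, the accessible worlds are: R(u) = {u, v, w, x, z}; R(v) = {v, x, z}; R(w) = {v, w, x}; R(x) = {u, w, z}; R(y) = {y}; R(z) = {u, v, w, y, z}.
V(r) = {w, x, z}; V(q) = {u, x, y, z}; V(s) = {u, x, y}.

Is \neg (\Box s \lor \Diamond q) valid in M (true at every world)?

Let φ = \neg (\Box s \lor \Diamond q). Evaluate φ at each world:
  u (successors {u, v, w, x, z}): φ is false.
  v (successors {v, x, z}): φ is false.
  w (successors {v, w, x}): φ is false.
  x (successors {u, w, z}): φ is false.
  y (successors {y}): φ is false.
  z (successors {u, v, w, y, z}): φ is false.
Detail at u (counterexample):
  At u: \Box s \lor \Diamond q is true, so \neg (\Box s \lor \Diamond q) is false.
    At u: \Box s is false, \Diamond q is true, so \Box s \lor \Diamond q is true.
      At u: \Box s requires s at every successor {u, v, w, x, z}.
        s fails at v, so \Box s is false at u.
      At u: \Diamond q requires q at some successor in {u, v, w, x, z}.
        q holds at u, so \Diamond q is true at u.

No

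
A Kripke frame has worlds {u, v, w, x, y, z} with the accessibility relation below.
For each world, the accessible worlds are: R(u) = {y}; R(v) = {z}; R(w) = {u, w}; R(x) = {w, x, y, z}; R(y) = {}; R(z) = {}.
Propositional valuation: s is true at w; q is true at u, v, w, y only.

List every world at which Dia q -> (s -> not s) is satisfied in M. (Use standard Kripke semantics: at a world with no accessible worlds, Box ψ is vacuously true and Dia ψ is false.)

Let φ = Dia q -> (s -> not s). Evaluate φ at each world:
  u (successors {y}): φ is true.
  v (successors {z}): φ is true.
  w (successors {u, w}): φ is false.
  x (successors {w, x, y, z}): φ is true.
  y (successors ∅): φ is true.
  z (successors ∅): φ is true.
For instance, at v:
  At v: Dia q is false, s -> not s is true, so Dia q -> (s -> not s) is true.
    At v: Dia q requires q at some successor in {z}.
      At z: q is false.
    So Dia q is false at v.
Satisfying worlds: {u, v, x, y, z}

u, v, x, y, z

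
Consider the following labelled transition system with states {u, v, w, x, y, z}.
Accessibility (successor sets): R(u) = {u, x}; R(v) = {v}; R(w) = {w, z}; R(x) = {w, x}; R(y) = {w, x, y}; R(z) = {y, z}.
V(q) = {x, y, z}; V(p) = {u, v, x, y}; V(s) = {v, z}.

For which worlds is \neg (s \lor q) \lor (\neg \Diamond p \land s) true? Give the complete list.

u, w

Let φ = \neg (s \lor q) \lor (\neg \Diamond p \land s). Evaluate φ at each world:
  u (successors {u, x}): φ is true.
  v (successors {v}): φ is false.
  w (successors {w, z}): φ is true.
  x (successors {w, x}): φ is false.
  y (successors {w, x, y}): φ is false.
  z (successors {y, z}): φ is false.
For instance, at v:
  At v: \neg (s \lor q) is false, \neg \Diamond p \land s is false, so \neg (s \lor q) \lor (\neg \Diamond p \land s) is false.
    At v: \neg \Diamond p is false, s is true, so \neg \Diamond p \land s is false.
      At v: \Diamond p is true, so \neg \Diamond p is false.
Satisfying worlds: {u, w}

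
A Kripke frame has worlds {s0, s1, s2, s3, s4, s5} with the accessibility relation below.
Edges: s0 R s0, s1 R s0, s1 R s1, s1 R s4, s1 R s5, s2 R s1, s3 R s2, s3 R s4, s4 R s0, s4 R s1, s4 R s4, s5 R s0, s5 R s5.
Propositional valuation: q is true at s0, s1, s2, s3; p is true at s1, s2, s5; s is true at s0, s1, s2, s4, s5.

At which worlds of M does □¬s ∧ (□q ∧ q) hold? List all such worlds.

Let φ = □¬s ∧ (□q ∧ q). Evaluate φ at each world:
  s0 (successors {s0}): φ is false.
  s1 (successors {s0, s1, s4, s5}): φ is false.
  s2 (successors {s1}): φ is false.
  s3 (successors {s2, s4}): φ is false.
  s4 (successors {s0, s1, s4}): φ is false.
  s5 (successors {s0, s5}): φ is false.
For instance, at s2:
  At s2: □¬s is false, □q ∧ q is true, so □¬s ∧ (□q ∧ q) is false.
    At s2: □¬s requires ¬s at every successor {s1}.
      ¬s fails at s1, so □¬s is false at s2.
    At s2: □q is true, q is true, so □q ∧ q is true.
      At s2: □q requires q at every successor {s1}.
        At s1: q is true.
      So □q is true at s2.
Satisfying worlds: none.

none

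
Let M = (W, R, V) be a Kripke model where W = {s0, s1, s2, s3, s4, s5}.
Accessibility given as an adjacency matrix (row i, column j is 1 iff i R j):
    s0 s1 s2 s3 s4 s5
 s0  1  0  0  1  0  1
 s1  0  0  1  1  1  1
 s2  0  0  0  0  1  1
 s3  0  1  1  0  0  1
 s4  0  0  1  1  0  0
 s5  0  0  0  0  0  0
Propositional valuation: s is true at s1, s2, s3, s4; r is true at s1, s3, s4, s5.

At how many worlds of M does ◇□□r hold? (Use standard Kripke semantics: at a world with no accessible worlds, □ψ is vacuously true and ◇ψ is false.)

4

Recall that □ψ holds at a world iff ψ holds at every accessible world, and ◇ψ holds iff ψ holds at some accessible world.
Let φ = ◇□□r. Evaluate φ at each world:
  s0 (successors {s0, s3, s5}): φ is true.
  s1 (successors {s2, s3, s4, s5}): φ is true.
  s2 (successors {s4, s5}): φ is true.
  s3 (successors {s1, s2, s5}): φ is true.
  s4 (successors {s2, s3}): φ is false.
  s5 (successors ∅): φ is false.
For instance, at s0:
  At s0: ◇□□r requires □□r at some successor in {s0, s3, s5}.
    □□r holds at s5, so ◇□□r is true at s0.
      At s5: no accessible worlds, so □□r holds vacuously.
Satisfying worlds: {s0, s1, s2, s3}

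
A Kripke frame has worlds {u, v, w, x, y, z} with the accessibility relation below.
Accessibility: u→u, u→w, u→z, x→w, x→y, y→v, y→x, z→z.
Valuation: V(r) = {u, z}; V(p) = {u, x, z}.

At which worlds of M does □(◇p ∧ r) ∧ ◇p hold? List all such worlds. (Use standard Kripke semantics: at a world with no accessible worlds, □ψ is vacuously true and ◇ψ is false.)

z

Recall that □ψ holds at a world iff ψ holds at every accessible world, and ◇ψ holds iff ψ holds at some accessible world.
Let φ = □(◇p ∧ r) ∧ ◇p. Evaluate φ at each world:
  u (successors {u, w, z}): φ is false.
  v (successors ∅): φ is false.
  w (successors ∅): φ is false.
  x (successors {w, y}): φ is false.
  y (successors {v, x}): φ is false.
  z (successors {z}): φ is true.
For instance, at y:
  At y: □(◇p ∧ r) is false, ◇p is true, so □(◇p ∧ r) ∧ ◇p is false.
    At y: □(◇p ∧ r) requires ◇p ∧ r at every successor {v, x}.
      ◇p ∧ r fails at v, so □(◇p ∧ r) is false at y.
    At y: ◇p requires p at some successor in {v, x}.
      p holds at x, so ◇p is true at y.
Satisfying worlds: {z}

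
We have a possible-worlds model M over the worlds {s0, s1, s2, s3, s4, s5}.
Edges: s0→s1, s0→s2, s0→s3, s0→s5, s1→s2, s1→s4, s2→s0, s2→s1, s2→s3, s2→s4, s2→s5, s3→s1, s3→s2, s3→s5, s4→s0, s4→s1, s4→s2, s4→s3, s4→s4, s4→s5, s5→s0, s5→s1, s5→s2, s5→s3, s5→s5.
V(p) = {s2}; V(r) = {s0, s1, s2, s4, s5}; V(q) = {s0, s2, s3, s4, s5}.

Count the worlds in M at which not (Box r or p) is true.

Recall that Box ψ holds at a world iff ψ holds at every accessible world, and Dia ψ holds iff ψ holds at some accessible world.
Let φ = not (Box r or p). Evaluate φ at each world:
  s0 (successors {s1, s2, s3, s5}): φ is true.
  s1 (successors {s2, s4}): φ is false.
  s2 (successors {s0, s1, s3, s4, s5}): φ is false.
  s3 (successors {s1, s2, s5}): φ is false.
  s4 (successors {s0, s1, s2, s3, s4, s5}): φ is true.
  s5 (successors {s0, s1, s2, s3, s5}): φ is true.
For instance, at s2:
  At s2: Box r or p is true, so not (Box r or p) is false.
    At s2: Box r is false, p is true, so Box r or p is true.
      At s2: Box r requires r at every successor {s0, s1, s3, s4, s5}.
        r fails at s3, so Box r is false at s2.
Satisfying worlds: {s0, s4, s5}

3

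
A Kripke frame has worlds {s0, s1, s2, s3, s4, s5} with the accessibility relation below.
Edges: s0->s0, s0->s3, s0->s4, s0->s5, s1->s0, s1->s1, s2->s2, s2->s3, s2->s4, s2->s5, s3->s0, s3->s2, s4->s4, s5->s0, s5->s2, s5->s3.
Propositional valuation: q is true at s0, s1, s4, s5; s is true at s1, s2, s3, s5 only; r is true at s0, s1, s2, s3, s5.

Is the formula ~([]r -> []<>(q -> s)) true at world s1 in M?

No

Recall that []ψ holds at a world iff ψ holds at every accessible world, and <>ψ holds iff ψ holds at some accessible world.
At s1: []r -> []<>(q -> s) is true, so ~([]r -> []<>(q -> s)) is false.
  At s1: []r is true, []<>(q -> s) is true, so []r -> []<>(q -> s) is true.
    At s1: []r requires r at every successor {s0, s1}.
      At s0: r is true.
      At s1: r is true.
    So []r is true at s1.
    At s1: []<>(q -> s) requires <>(q -> s) at every successor {s0, s1}.
      At s0: <>(q -> s) is true.
      At s1: <>(q -> s) is true.
    So []<>(q -> s) is true at s1.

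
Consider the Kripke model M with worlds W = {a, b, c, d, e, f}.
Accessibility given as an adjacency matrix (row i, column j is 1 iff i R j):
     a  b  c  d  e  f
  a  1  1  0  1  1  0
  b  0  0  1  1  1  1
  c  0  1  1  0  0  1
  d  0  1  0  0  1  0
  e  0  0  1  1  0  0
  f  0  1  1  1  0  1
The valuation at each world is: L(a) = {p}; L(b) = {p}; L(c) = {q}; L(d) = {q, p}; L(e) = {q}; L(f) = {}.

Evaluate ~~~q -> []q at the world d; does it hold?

Yes

At d: ~~~q is false, []q is false, so ~~~q -> []q is true.
  At d: []q requires q at every successor {b, e}.
    q fails at b, so []q is false at d.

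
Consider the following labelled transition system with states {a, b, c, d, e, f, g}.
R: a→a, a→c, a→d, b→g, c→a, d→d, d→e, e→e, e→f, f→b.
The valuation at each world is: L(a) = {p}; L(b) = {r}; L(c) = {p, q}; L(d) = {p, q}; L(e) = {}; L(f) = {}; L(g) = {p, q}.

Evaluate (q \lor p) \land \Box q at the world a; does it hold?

At a: q \lor p is true, \Box q is false, so (q \lor p) \land \Box q is false.
  At a: \Box q requires q at every successor {a, c, d}.
    q fails at a, so \Box q is false at a.

No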